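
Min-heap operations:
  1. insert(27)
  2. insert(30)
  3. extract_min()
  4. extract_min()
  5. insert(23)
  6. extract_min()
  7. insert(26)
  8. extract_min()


insert(27) -> [27]
insert(30) -> [27, 30]
extract_min()->27, [30]
extract_min()->30, []
insert(23) -> [23]
extract_min()->23, []
insert(26) -> [26]
extract_min()->26, []

Final heap: []


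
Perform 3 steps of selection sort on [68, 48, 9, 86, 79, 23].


Initial: [68, 48, 9, 86, 79, 23]
Step 1: min=9 at 2
  Swap: [9, 48, 68, 86, 79, 23]
Step 2: min=23 at 5
  Swap: [9, 23, 68, 86, 79, 48]
Step 3: min=48 at 5
  Swap: [9, 23, 48, 86, 79, 68]

After 3 steps: [9, 23, 48, 86, 79, 68]


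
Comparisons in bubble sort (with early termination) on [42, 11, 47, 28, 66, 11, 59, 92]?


Algorithm: bubble sort (with early termination)
Input: [42, 11, 47, 28, 66, 11, 59, 92]
Sorted: [11, 11, 28, 42, 47, 59, 66, 92]

25


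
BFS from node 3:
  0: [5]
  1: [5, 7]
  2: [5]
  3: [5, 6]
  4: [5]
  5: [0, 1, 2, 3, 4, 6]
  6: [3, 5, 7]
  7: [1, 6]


Visit 3, enqueue [5, 6]
Visit 5, enqueue [0, 1, 2, 4]
Visit 6, enqueue [7]
Visit 0, enqueue []
Visit 1, enqueue []
Visit 2, enqueue []
Visit 4, enqueue []
Visit 7, enqueue []

BFS order: [3, 5, 6, 0, 1, 2, 4, 7]


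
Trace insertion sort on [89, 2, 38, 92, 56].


Initial: [89, 2, 38, 92, 56]
Insert 2: [2, 89, 38, 92, 56]
Insert 38: [2, 38, 89, 92, 56]
Insert 92: [2, 38, 89, 92, 56]
Insert 56: [2, 38, 56, 89, 92]

Sorted: [2, 38, 56, 89, 92]


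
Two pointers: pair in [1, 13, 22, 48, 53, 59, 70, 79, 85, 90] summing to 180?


lo=0(1)+hi=9(90)=91
lo=1(13)+hi=9(90)=103
lo=2(22)+hi=9(90)=112
lo=3(48)+hi=9(90)=138
lo=4(53)+hi=9(90)=143
lo=5(59)+hi=9(90)=149
lo=6(70)+hi=9(90)=160
lo=7(79)+hi=9(90)=169
lo=8(85)+hi=9(90)=175

No pair found


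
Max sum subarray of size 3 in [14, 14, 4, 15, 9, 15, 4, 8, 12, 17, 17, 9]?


[0:3]: 32
[1:4]: 33
[2:5]: 28
[3:6]: 39
[4:7]: 28
[5:8]: 27
[6:9]: 24
[7:10]: 37
[8:11]: 46
[9:12]: 43

Max: 46 at [8:11]


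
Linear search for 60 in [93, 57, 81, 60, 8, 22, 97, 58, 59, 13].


i=0: 93!=60
i=1: 57!=60
i=2: 81!=60
i=3: 60==60 found!

Found at 3, 4 comps


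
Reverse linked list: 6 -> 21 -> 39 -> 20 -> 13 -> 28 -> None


Step 1: curr=6, set curr.next=prev(None) | reversed so far: 6
Step 2: curr=21, set curr.next=prev(6) | reversed so far: 21 -> 6
Step 3: curr=39, set curr.next=prev(21) | reversed so far: 39 -> 21 -> 6
Step 4: curr=20, set curr.next=prev(39) | reversed so far: 20 -> 39 -> 21 -> 6
Step 5: curr=13, set curr.next=prev(20) | reversed so far: 13 -> 20 -> 39 -> 21 -> 6
Step 6: curr=28, set curr.next=prev(13) | reversed so far: 28 -> 13 -> 20 -> 39 -> 21 -> 6

28 -> 13 -> 20 -> 39 -> 21 -> 6 -> None


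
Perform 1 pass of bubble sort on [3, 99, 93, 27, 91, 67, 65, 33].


Initial: [3, 99, 93, 27, 91, 67, 65, 33]
Pass 1: [3, 93, 27, 91, 67, 65, 33, 99] (6 swaps)

After 1 pass: [3, 93, 27, 91, 67, 65, 33, 99]


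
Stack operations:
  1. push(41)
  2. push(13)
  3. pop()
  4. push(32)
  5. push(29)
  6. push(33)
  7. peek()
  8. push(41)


push(41) -> [41]
push(13) -> [41, 13]
pop()->13, [41]
push(32) -> [41, 32]
push(29) -> [41, 32, 29]
push(33) -> [41, 32, 29, 33]
peek()->33
push(41) -> [41, 32, 29, 33, 41]

Final stack: [41, 32, 29, 33, 41]


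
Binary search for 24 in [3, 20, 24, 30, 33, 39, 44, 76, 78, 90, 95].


Step 1: lo=0, hi=10, mid=5, val=39
Step 2: lo=0, hi=4, mid=2, val=24

Found at index 2


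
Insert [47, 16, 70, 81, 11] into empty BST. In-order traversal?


Insert 47: root
Insert 16: L from 47
Insert 70: R from 47
Insert 81: R from 47 -> R from 70
Insert 11: L from 47 -> L from 16

In-order: [11, 16, 47, 70, 81]


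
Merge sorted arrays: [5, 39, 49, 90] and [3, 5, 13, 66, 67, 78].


Take 3 from B
Take 5 from A
Take 5 from B
Take 13 from B
Take 39 from A
Take 49 from A
Take 66 from B
Take 67 from B
Take 78 from B

Merged: [3, 5, 5, 13, 39, 49, 66, 67, 78, 90]


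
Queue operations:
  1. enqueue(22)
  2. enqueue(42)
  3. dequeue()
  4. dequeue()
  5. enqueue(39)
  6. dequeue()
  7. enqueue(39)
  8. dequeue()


enqueue(22) -> [22]
enqueue(42) -> [22, 42]
dequeue()->22, [42]
dequeue()->42, []
enqueue(39) -> [39]
dequeue()->39, []
enqueue(39) -> [39]
dequeue()->39, []

Final queue: []


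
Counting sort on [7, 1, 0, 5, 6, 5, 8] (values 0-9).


Input: [7, 1, 0, 5, 6, 5, 8]
Counts: [1, 1, 0, 0, 0, 2, 1, 1, 1, 0]

Sorted: [0, 1, 5, 5, 6, 7, 8]


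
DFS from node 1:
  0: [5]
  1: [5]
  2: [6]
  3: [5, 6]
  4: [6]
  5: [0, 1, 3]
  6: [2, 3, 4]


Visit 1, push [5]
Visit 5, push [3, 0]
Visit 0, push []
Visit 3, push [6]
Visit 6, push [4, 2]
Visit 2, push []
Visit 4, push []

DFS order: [1, 5, 0, 3, 6, 2, 4]


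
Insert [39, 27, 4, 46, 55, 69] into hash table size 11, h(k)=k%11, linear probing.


Insert 39: h=6 -> slot 6
Insert 27: h=5 -> slot 5
Insert 4: h=4 -> slot 4
Insert 46: h=2 -> slot 2
Insert 55: h=0 -> slot 0
Insert 69: h=3 -> slot 3

Table: [55, None, 46, 69, 4, 27, 39, None, None, None, None]


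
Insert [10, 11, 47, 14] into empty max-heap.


Insert 10: [10]
Insert 11: [11, 10]
Insert 47: [47, 10, 11]
Insert 14: [47, 14, 11, 10]

Final heap: [47, 14, 11, 10]


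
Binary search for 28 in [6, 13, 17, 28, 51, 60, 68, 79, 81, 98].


Step 1: lo=0, hi=9, mid=4, val=51
Step 2: lo=0, hi=3, mid=1, val=13
Step 3: lo=2, hi=3, mid=2, val=17
Step 4: lo=3, hi=3, mid=3, val=28

Found at index 3


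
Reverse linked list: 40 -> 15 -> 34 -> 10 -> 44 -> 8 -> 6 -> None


Step 1: curr=40, set curr.next=prev(None) | reversed so far: 40
Step 2: curr=15, set curr.next=prev(40) | reversed so far: 15 -> 40
Step 3: curr=34, set curr.next=prev(15) | reversed so far: 34 -> 15 -> 40
Step 4: curr=10, set curr.next=prev(34) | reversed so far: 10 -> 34 -> 15 -> 40
Step 5: curr=44, set curr.next=prev(10) | reversed so far: 44 -> 10 -> 34 -> 15 -> 40
Step 6: curr=8, set curr.next=prev(44) | reversed so far: 8 -> 44 -> 10 -> 34 -> 15 -> 40
Step 7: curr=6, set curr.next=prev(8) | reversed so far: 6 -> 8 -> 44 -> 10 -> 34 -> 15 -> 40

6 -> 8 -> 44 -> 10 -> 34 -> 15 -> 40 -> None


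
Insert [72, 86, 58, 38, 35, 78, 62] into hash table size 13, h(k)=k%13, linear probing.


Insert 72: h=7 -> slot 7
Insert 86: h=8 -> slot 8
Insert 58: h=6 -> slot 6
Insert 38: h=12 -> slot 12
Insert 35: h=9 -> slot 9
Insert 78: h=0 -> slot 0
Insert 62: h=10 -> slot 10

Table: [78, None, None, None, None, None, 58, 72, 86, 35, 62, None, 38]


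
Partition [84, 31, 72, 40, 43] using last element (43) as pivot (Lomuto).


Pivot: 43
  31 <= 43: swap -> [31, 84, 72, 40, 43]
  40 <= 43: swap -> [31, 40, 72, 84, 43]
Place pivot at 2: [31, 40, 43, 84, 72]

Partitioned: [31, 40, 43, 84, 72]


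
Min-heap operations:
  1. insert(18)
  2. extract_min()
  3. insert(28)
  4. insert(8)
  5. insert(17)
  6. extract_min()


insert(18) -> [18]
extract_min()->18, []
insert(28) -> [28]
insert(8) -> [8, 28]
insert(17) -> [8, 28, 17]
extract_min()->8, [17, 28]

Final heap: [17, 28]


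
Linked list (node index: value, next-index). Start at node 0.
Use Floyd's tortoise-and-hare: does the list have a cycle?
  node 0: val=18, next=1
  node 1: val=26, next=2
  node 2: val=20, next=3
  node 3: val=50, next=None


Floyd's tortoise (slow, +1) and hare (fast, +2):
  init: slow=0, fast=0
  step 1: slow=1, fast=2
  step 2: fast 2->3->None, no cycle

Cycle: no


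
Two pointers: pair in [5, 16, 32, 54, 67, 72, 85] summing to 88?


lo=0(5)+hi=6(85)=90
lo=0(5)+hi=5(72)=77
lo=1(16)+hi=5(72)=88

Yes: 16+72=88


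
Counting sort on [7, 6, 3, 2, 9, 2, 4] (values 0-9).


Input: [7, 6, 3, 2, 9, 2, 4]
Counts: [0, 0, 2, 1, 1, 0, 1, 1, 0, 1]

Sorted: [2, 2, 3, 4, 6, 7, 9]


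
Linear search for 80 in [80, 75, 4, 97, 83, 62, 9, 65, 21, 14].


i=0: 80==80 found!

Found at 0, 1 comps


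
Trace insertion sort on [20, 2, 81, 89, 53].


Initial: [20, 2, 81, 89, 53]
Insert 2: [2, 20, 81, 89, 53]
Insert 81: [2, 20, 81, 89, 53]
Insert 89: [2, 20, 81, 89, 53]
Insert 53: [2, 20, 53, 81, 89]

Sorted: [2, 20, 53, 81, 89]


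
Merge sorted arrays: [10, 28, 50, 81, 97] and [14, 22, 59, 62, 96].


Take 10 from A
Take 14 from B
Take 22 from B
Take 28 from A
Take 50 from A
Take 59 from B
Take 62 from B
Take 81 from A
Take 96 from B

Merged: [10, 14, 22, 28, 50, 59, 62, 81, 96, 97]


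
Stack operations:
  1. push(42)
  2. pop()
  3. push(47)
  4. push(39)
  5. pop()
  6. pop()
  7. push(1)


push(42) -> [42]
pop()->42, []
push(47) -> [47]
push(39) -> [47, 39]
pop()->39, [47]
pop()->47, []
push(1) -> [1]

Final stack: [1]


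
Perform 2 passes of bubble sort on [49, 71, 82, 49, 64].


Initial: [49, 71, 82, 49, 64]
Pass 1: [49, 71, 49, 64, 82] (2 swaps)
Pass 2: [49, 49, 64, 71, 82] (2 swaps)

After 2 passes: [49, 49, 64, 71, 82]


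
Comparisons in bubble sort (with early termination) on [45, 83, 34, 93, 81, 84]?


Algorithm: bubble sort (with early termination)
Input: [45, 83, 34, 93, 81, 84]
Sorted: [34, 45, 81, 83, 84, 93]

12


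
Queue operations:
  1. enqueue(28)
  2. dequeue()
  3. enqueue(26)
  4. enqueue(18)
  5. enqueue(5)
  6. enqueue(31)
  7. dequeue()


enqueue(28) -> [28]
dequeue()->28, []
enqueue(26) -> [26]
enqueue(18) -> [26, 18]
enqueue(5) -> [26, 18, 5]
enqueue(31) -> [26, 18, 5, 31]
dequeue()->26, [18, 5, 31]

Final queue: [18, 5, 31]


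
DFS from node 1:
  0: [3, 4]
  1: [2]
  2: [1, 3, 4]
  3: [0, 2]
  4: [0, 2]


Visit 1, push [2]
Visit 2, push [4, 3]
Visit 3, push [0]
Visit 0, push [4]
Visit 4, push []

DFS order: [1, 2, 3, 0, 4]


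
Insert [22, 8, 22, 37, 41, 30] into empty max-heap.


Insert 22: [22]
Insert 8: [22, 8]
Insert 22: [22, 8, 22]
Insert 37: [37, 22, 22, 8]
Insert 41: [41, 37, 22, 8, 22]
Insert 30: [41, 37, 30, 8, 22, 22]

Final heap: [41, 37, 30, 8, 22, 22]


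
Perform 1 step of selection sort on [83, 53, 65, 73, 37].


Initial: [83, 53, 65, 73, 37]
Step 1: min=37 at 4
  Swap: [37, 53, 65, 73, 83]

After 1 step: [37, 53, 65, 73, 83]


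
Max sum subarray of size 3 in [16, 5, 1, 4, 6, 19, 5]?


[0:3]: 22
[1:4]: 10
[2:5]: 11
[3:6]: 29
[4:7]: 30

Max: 30 at [4:7]


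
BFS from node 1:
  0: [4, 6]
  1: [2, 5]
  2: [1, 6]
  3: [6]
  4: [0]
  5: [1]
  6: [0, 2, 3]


Visit 1, enqueue [2, 5]
Visit 2, enqueue [6]
Visit 5, enqueue []
Visit 6, enqueue [0, 3]
Visit 0, enqueue [4]
Visit 3, enqueue []
Visit 4, enqueue []

BFS order: [1, 2, 5, 6, 0, 3, 4]


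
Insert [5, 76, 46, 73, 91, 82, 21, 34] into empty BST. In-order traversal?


Insert 5: root
Insert 76: R from 5
Insert 46: R from 5 -> L from 76
Insert 73: R from 5 -> L from 76 -> R from 46
Insert 91: R from 5 -> R from 76
Insert 82: R from 5 -> R from 76 -> L from 91
Insert 21: R from 5 -> L from 76 -> L from 46
Insert 34: R from 5 -> L from 76 -> L from 46 -> R from 21

In-order: [5, 21, 34, 46, 73, 76, 82, 91]


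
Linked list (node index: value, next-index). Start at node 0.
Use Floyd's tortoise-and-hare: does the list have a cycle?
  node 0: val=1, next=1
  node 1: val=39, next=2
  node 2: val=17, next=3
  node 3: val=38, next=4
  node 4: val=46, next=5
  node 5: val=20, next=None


Floyd's tortoise (slow, +1) and hare (fast, +2):
  init: slow=0, fast=0
  step 1: slow=1, fast=2
  step 2: slow=2, fast=4
  step 3: fast 4->5->None, no cycle

Cycle: no


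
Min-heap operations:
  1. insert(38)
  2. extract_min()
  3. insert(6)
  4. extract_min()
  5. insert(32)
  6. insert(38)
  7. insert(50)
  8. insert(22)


insert(38) -> [38]
extract_min()->38, []
insert(6) -> [6]
extract_min()->6, []
insert(32) -> [32]
insert(38) -> [32, 38]
insert(50) -> [32, 38, 50]
insert(22) -> [22, 32, 50, 38]

Final heap: [22, 32, 50, 38]


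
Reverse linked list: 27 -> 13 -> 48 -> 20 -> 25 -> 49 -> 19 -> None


Step 1: curr=27, set curr.next=prev(None) | reversed so far: 27
Step 2: curr=13, set curr.next=prev(27) | reversed so far: 13 -> 27
Step 3: curr=48, set curr.next=prev(13) | reversed so far: 48 -> 13 -> 27
Step 4: curr=20, set curr.next=prev(48) | reversed so far: 20 -> 48 -> 13 -> 27
Step 5: curr=25, set curr.next=prev(20) | reversed so far: 25 -> 20 -> 48 -> 13 -> 27
Step 6: curr=49, set curr.next=prev(25) | reversed so far: 49 -> 25 -> 20 -> 48 -> 13 -> 27
Step 7: curr=19, set curr.next=prev(49) | reversed so far: 19 -> 49 -> 25 -> 20 -> 48 -> 13 -> 27

19 -> 49 -> 25 -> 20 -> 48 -> 13 -> 27 -> None


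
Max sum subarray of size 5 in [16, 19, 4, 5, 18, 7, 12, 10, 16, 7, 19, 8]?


[0:5]: 62
[1:6]: 53
[2:7]: 46
[3:8]: 52
[4:9]: 63
[5:10]: 52
[6:11]: 64
[7:12]: 60

Max: 64 at [6:11]


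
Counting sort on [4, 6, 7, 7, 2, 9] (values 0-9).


Input: [4, 6, 7, 7, 2, 9]
Counts: [0, 0, 1, 0, 1, 0, 1, 2, 0, 1]

Sorted: [2, 4, 6, 7, 7, 9]


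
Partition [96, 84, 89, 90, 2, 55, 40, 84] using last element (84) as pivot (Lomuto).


Pivot: 84
  84 <= 84: swap -> [84, 96, 89, 90, 2, 55, 40, 84]
  2 <= 84: swap -> [84, 2, 89, 90, 96, 55, 40, 84]
  55 <= 84: swap -> [84, 2, 55, 90, 96, 89, 40, 84]
  40 <= 84: swap -> [84, 2, 55, 40, 96, 89, 90, 84]
Place pivot at 4: [84, 2, 55, 40, 84, 89, 90, 96]

Partitioned: [84, 2, 55, 40, 84, 89, 90, 96]


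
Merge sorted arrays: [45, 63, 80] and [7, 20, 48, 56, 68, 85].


Take 7 from B
Take 20 from B
Take 45 from A
Take 48 from B
Take 56 from B
Take 63 from A
Take 68 from B
Take 80 from A

Merged: [7, 20, 45, 48, 56, 63, 68, 80, 85]


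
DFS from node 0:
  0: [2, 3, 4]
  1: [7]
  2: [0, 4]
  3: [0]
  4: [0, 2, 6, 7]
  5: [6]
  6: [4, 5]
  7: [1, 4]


Visit 0, push [4, 3, 2]
Visit 2, push [4]
Visit 4, push [7, 6]
Visit 6, push [5]
Visit 5, push []
Visit 7, push [1]
Visit 1, push []
Visit 3, push []

DFS order: [0, 2, 4, 6, 5, 7, 1, 3]


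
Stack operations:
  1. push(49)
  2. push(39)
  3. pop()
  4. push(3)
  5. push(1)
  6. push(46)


push(49) -> [49]
push(39) -> [49, 39]
pop()->39, [49]
push(3) -> [49, 3]
push(1) -> [49, 3, 1]
push(46) -> [49, 3, 1, 46]

Final stack: [49, 3, 1, 46]


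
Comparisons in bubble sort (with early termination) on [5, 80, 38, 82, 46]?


Algorithm: bubble sort (with early termination)
Input: [5, 80, 38, 82, 46]
Sorted: [5, 38, 46, 80, 82]

9


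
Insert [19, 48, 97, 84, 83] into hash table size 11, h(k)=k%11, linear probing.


Insert 19: h=8 -> slot 8
Insert 48: h=4 -> slot 4
Insert 97: h=9 -> slot 9
Insert 84: h=7 -> slot 7
Insert 83: h=6 -> slot 6

Table: [None, None, None, None, 48, None, 83, 84, 19, 97, None]


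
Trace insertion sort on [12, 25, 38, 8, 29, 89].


Initial: [12, 25, 38, 8, 29, 89]
Insert 25: [12, 25, 38, 8, 29, 89]
Insert 38: [12, 25, 38, 8, 29, 89]
Insert 8: [8, 12, 25, 38, 29, 89]
Insert 29: [8, 12, 25, 29, 38, 89]
Insert 89: [8, 12, 25, 29, 38, 89]

Sorted: [8, 12, 25, 29, 38, 89]


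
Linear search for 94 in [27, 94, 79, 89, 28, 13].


i=0: 27!=94
i=1: 94==94 found!

Found at 1, 2 comps


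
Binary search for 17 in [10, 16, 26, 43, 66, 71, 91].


Step 1: lo=0, hi=6, mid=3, val=43
Step 2: lo=0, hi=2, mid=1, val=16
Step 3: lo=2, hi=2, mid=2, val=26

Not found


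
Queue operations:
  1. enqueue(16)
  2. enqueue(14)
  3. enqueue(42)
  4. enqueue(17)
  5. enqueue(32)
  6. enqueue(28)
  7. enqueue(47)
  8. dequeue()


enqueue(16) -> [16]
enqueue(14) -> [16, 14]
enqueue(42) -> [16, 14, 42]
enqueue(17) -> [16, 14, 42, 17]
enqueue(32) -> [16, 14, 42, 17, 32]
enqueue(28) -> [16, 14, 42, 17, 32, 28]
enqueue(47) -> [16, 14, 42, 17, 32, 28, 47]
dequeue()->16, [14, 42, 17, 32, 28, 47]

Final queue: [14, 42, 17, 32, 28, 47]


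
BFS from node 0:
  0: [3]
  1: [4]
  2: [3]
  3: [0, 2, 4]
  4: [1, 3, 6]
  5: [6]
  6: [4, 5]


Visit 0, enqueue [3]
Visit 3, enqueue [2, 4]
Visit 2, enqueue []
Visit 4, enqueue [1, 6]
Visit 1, enqueue []
Visit 6, enqueue [5]
Visit 5, enqueue []

BFS order: [0, 3, 2, 4, 1, 6, 5]


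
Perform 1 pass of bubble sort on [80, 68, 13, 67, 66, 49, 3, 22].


Initial: [80, 68, 13, 67, 66, 49, 3, 22]
Pass 1: [68, 13, 67, 66, 49, 3, 22, 80] (7 swaps)

After 1 pass: [68, 13, 67, 66, 49, 3, 22, 80]


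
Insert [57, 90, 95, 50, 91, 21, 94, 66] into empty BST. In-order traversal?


Insert 57: root
Insert 90: R from 57
Insert 95: R from 57 -> R from 90
Insert 50: L from 57
Insert 91: R from 57 -> R from 90 -> L from 95
Insert 21: L from 57 -> L from 50
Insert 94: R from 57 -> R from 90 -> L from 95 -> R from 91
Insert 66: R from 57 -> L from 90

In-order: [21, 50, 57, 66, 90, 91, 94, 95]


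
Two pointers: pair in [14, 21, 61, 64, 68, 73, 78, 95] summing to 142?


lo=0(14)+hi=7(95)=109
lo=1(21)+hi=7(95)=116
lo=2(61)+hi=7(95)=156
lo=2(61)+hi=6(78)=139
lo=3(64)+hi=6(78)=142

Yes: 64+78=142


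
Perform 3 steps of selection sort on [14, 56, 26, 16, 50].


Initial: [14, 56, 26, 16, 50]
Step 1: min=14 at 0
  Swap: [14, 56, 26, 16, 50]
Step 2: min=16 at 3
  Swap: [14, 16, 26, 56, 50]
Step 3: min=26 at 2
  Swap: [14, 16, 26, 56, 50]

After 3 steps: [14, 16, 26, 56, 50]


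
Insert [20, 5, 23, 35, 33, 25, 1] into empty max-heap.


Insert 20: [20]
Insert 5: [20, 5]
Insert 23: [23, 5, 20]
Insert 35: [35, 23, 20, 5]
Insert 33: [35, 33, 20, 5, 23]
Insert 25: [35, 33, 25, 5, 23, 20]
Insert 1: [35, 33, 25, 5, 23, 20, 1]

Final heap: [35, 33, 25, 5, 23, 20, 1]


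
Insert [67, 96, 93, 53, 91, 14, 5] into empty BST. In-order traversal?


Insert 67: root
Insert 96: R from 67
Insert 93: R from 67 -> L from 96
Insert 53: L from 67
Insert 91: R from 67 -> L from 96 -> L from 93
Insert 14: L from 67 -> L from 53
Insert 5: L from 67 -> L from 53 -> L from 14

In-order: [5, 14, 53, 67, 91, 93, 96]


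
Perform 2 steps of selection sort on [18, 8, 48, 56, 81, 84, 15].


Initial: [18, 8, 48, 56, 81, 84, 15]
Step 1: min=8 at 1
  Swap: [8, 18, 48, 56, 81, 84, 15]
Step 2: min=15 at 6
  Swap: [8, 15, 48, 56, 81, 84, 18]

After 2 steps: [8, 15, 48, 56, 81, 84, 18]


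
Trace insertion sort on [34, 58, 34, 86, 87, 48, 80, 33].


Initial: [34, 58, 34, 86, 87, 48, 80, 33]
Insert 58: [34, 58, 34, 86, 87, 48, 80, 33]
Insert 34: [34, 34, 58, 86, 87, 48, 80, 33]
Insert 86: [34, 34, 58, 86, 87, 48, 80, 33]
Insert 87: [34, 34, 58, 86, 87, 48, 80, 33]
Insert 48: [34, 34, 48, 58, 86, 87, 80, 33]
Insert 80: [34, 34, 48, 58, 80, 86, 87, 33]
Insert 33: [33, 34, 34, 48, 58, 80, 86, 87]

Sorted: [33, 34, 34, 48, 58, 80, 86, 87]


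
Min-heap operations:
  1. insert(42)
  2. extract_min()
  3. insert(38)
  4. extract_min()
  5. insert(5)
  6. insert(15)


insert(42) -> [42]
extract_min()->42, []
insert(38) -> [38]
extract_min()->38, []
insert(5) -> [5]
insert(15) -> [5, 15]

Final heap: [5, 15]


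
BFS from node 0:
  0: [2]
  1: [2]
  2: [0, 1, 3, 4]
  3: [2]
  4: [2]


Visit 0, enqueue [2]
Visit 2, enqueue [1, 3, 4]
Visit 1, enqueue []
Visit 3, enqueue []
Visit 4, enqueue []

BFS order: [0, 2, 1, 3, 4]


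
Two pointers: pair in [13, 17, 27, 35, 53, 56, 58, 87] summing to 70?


lo=0(13)+hi=7(87)=100
lo=0(13)+hi=6(58)=71
lo=0(13)+hi=5(56)=69
lo=1(17)+hi=5(56)=73
lo=1(17)+hi=4(53)=70

Yes: 17+53=70


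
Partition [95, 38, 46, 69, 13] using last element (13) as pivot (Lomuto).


Pivot: 13
Place pivot at 0: [13, 38, 46, 69, 95]

Partitioned: [13, 38, 46, 69, 95]


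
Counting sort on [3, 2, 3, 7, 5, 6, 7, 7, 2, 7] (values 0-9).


Input: [3, 2, 3, 7, 5, 6, 7, 7, 2, 7]
Counts: [0, 0, 2, 2, 0, 1, 1, 4, 0, 0]

Sorted: [2, 2, 3, 3, 5, 6, 7, 7, 7, 7]


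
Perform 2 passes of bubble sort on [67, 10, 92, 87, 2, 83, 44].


Initial: [67, 10, 92, 87, 2, 83, 44]
Pass 1: [10, 67, 87, 2, 83, 44, 92] (5 swaps)
Pass 2: [10, 67, 2, 83, 44, 87, 92] (3 swaps)

After 2 passes: [10, 67, 2, 83, 44, 87, 92]


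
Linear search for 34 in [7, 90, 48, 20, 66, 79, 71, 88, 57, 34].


i=0: 7!=34
i=1: 90!=34
i=2: 48!=34
i=3: 20!=34
i=4: 66!=34
i=5: 79!=34
i=6: 71!=34
i=7: 88!=34
i=8: 57!=34
i=9: 34==34 found!

Found at 9, 10 comps


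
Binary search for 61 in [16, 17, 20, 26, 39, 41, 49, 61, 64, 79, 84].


Step 1: lo=0, hi=10, mid=5, val=41
Step 2: lo=6, hi=10, mid=8, val=64
Step 3: lo=6, hi=7, mid=6, val=49
Step 4: lo=7, hi=7, mid=7, val=61

Found at index 7


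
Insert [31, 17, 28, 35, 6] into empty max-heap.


Insert 31: [31]
Insert 17: [31, 17]
Insert 28: [31, 17, 28]
Insert 35: [35, 31, 28, 17]
Insert 6: [35, 31, 28, 17, 6]

Final heap: [35, 31, 28, 17, 6]


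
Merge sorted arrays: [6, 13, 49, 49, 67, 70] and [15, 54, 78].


Take 6 from A
Take 13 from A
Take 15 from B
Take 49 from A
Take 49 from A
Take 54 from B
Take 67 from A
Take 70 from A

Merged: [6, 13, 15, 49, 49, 54, 67, 70, 78]


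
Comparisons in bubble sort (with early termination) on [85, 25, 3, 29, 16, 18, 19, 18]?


Algorithm: bubble sort (with early termination)
Input: [85, 25, 3, 29, 16, 18, 19, 18]
Sorted: [3, 16, 18, 18, 19, 25, 29, 85]

25


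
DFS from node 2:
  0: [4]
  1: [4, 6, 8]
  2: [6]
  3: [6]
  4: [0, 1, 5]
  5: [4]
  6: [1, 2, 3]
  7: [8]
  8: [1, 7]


Visit 2, push [6]
Visit 6, push [3, 1]
Visit 1, push [8, 4]
Visit 4, push [5, 0]
Visit 0, push []
Visit 5, push []
Visit 8, push [7]
Visit 7, push []
Visit 3, push []

DFS order: [2, 6, 1, 4, 0, 5, 8, 7, 3]


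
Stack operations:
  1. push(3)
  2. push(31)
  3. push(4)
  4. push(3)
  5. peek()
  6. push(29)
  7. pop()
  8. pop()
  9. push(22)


push(3) -> [3]
push(31) -> [3, 31]
push(4) -> [3, 31, 4]
push(3) -> [3, 31, 4, 3]
peek()->3
push(29) -> [3, 31, 4, 3, 29]
pop()->29, [3, 31, 4, 3]
pop()->3, [3, 31, 4]
push(22) -> [3, 31, 4, 22]

Final stack: [3, 31, 4, 22]


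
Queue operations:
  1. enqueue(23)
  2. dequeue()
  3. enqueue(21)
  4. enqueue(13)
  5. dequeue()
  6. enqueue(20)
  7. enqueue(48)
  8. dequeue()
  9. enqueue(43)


enqueue(23) -> [23]
dequeue()->23, []
enqueue(21) -> [21]
enqueue(13) -> [21, 13]
dequeue()->21, [13]
enqueue(20) -> [13, 20]
enqueue(48) -> [13, 20, 48]
dequeue()->13, [20, 48]
enqueue(43) -> [20, 48, 43]

Final queue: [20, 48, 43]


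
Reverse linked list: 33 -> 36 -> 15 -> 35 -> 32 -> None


Step 1: curr=33, set curr.next=prev(None) | reversed so far: 33
Step 2: curr=36, set curr.next=prev(33) | reversed so far: 36 -> 33
Step 3: curr=15, set curr.next=prev(36) | reversed so far: 15 -> 36 -> 33
Step 4: curr=35, set curr.next=prev(15) | reversed so far: 35 -> 15 -> 36 -> 33
Step 5: curr=32, set curr.next=prev(35) | reversed so far: 32 -> 35 -> 15 -> 36 -> 33

32 -> 35 -> 15 -> 36 -> 33 -> None


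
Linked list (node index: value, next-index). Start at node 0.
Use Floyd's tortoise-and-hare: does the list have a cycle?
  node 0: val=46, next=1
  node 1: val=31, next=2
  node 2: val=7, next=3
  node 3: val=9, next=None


Floyd's tortoise (slow, +1) and hare (fast, +2):
  init: slow=0, fast=0
  step 1: slow=1, fast=2
  step 2: fast 2->3->None, no cycle

Cycle: no


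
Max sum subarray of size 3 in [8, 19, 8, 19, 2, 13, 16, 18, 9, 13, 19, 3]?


[0:3]: 35
[1:4]: 46
[2:5]: 29
[3:6]: 34
[4:7]: 31
[5:8]: 47
[6:9]: 43
[7:10]: 40
[8:11]: 41
[9:12]: 35

Max: 47 at [5:8]


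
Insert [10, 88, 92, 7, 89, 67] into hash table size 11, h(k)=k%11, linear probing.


Insert 10: h=10 -> slot 10
Insert 88: h=0 -> slot 0
Insert 92: h=4 -> slot 4
Insert 7: h=7 -> slot 7
Insert 89: h=1 -> slot 1
Insert 67: h=1, 1 probes -> slot 2

Table: [88, 89, 67, None, 92, None, None, 7, None, None, 10]


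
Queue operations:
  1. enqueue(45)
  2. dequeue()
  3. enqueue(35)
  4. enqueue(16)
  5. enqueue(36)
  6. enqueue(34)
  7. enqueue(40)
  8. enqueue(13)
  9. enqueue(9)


enqueue(45) -> [45]
dequeue()->45, []
enqueue(35) -> [35]
enqueue(16) -> [35, 16]
enqueue(36) -> [35, 16, 36]
enqueue(34) -> [35, 16, 36, 34]
enqueue(40) -> [35, 16, 36, 34, 40]
enqueue(13) -> [35, 16, 36, 34, 40, 13]
enqueue(9) -> [35, 16, 36, 34, 40, 13, 9]

Final queue: [35, 16, 36, 34, 40, 13, 9]


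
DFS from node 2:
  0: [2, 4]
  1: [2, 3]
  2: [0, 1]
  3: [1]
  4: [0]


Visit 2, push [1, 0]
Visit 0, push [4]
Visit 4, push []
Visit 1, push [3]
Visit 3, push []

DFS order: [2, 0, 4, 1, 3]


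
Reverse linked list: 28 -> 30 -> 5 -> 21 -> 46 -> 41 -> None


Step 1: curr=28, set curr.next=prev(None) | reversed so far: 28
Step 2: curr=30, set curr.next=prev(28) | reversed so far: 30 -> 28
Step 3: curr=5, set curr.next=prev(30) | reversed so far: 5 -> 30 -> 28
Step 4: curr=21, set curr.next=prev(5) | reversed so far: 21 -> 5 -> 30 -> 28
Step 5: curr=46, set curr.next=prev(21) | reversed so far: 46 -> 21 -> 5 -> 30 -> 28
Step 6: curr=41, set curr.next=prev(46) | reversed so far: 41 -> 46 -> 21 -> 5 -> 30 -> 28

41 -> 46 -> 21 -> 5 -> 30 -> 28 -> None


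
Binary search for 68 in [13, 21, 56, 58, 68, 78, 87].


Step 1: lo=0, hi=6, mid=3, val=58
Step 2: lo=4, hi=6, mid=5, val=78
Step 3: lo=4, hi=4, mid=4, val=68

Found at index 4


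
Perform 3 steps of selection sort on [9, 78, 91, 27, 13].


Initial: [9, 78, 91, 27, 13]
Step 1: min=9 at 0
  Swap: [9, 78, 91, 27, 13]
Step 2: min=13 at 4
  Swap: [9, 13, 91, 27, 78]
Step 3: min=27 at 3
  Swap: [9, 13, 27, 91, 78]

After 3 steps: [9, 13, 27, 91, 78]


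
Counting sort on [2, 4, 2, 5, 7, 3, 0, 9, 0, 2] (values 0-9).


Input: [2, 4, 2, 5, 7, 3, 0, 9, 0, 2]
Counts: [2, 0, 3, 1, 1, 1, 0, 1, 0, 1]

Sorted: [0, 0, 2, 2, 2, 3, 4, 5, 7, 9]


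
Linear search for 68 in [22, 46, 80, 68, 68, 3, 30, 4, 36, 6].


i=0: 22!=68
i=1: 46!=68
i=2: 80!=68
i=3: 68==68 found!

Found at 3, 4 comps


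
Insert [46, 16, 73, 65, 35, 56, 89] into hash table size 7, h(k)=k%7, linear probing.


Insert 46: h=4 -> slot 4
Insert 16: h=2 -> slot 2
Insert 73: h=3 -> slot 3
Insert 65: h=2, 3 probes -> slot 5
Insert 35: h=0 -> slot 0
Insert 56: h=0, 1 probes -> slot 1
Insert 89: h=5, 1 probes -> slot 6

Table: [35, 56, 16, 73, 46, 65, 89]


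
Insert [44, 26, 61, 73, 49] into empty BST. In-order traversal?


Insert 44: root
Insert 26: L from 44
Insert 61: R from 44
Insert 73: R from 44 -> R from 61
Insert 49: R from 44 -> L from 61

In-order: [26, 44, 49, 61, 73]


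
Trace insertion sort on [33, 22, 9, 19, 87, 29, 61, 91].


Initial: [33, 22, 9, 19, 87, 29, 61, 91]
Insert 22: [22, 33, 9, 19, 87, 29, 61, 91]
Insert 9: [9, 22, 33, 19, 87, 29, 61, 91]
Insert 19: [9, 19, 22, 33, 87, 29, 61, 91]
Insert 87: [9, 19, 22, 33, 87, 29, 61, 91]
Insert 29: [9, 19, 22, 29, 33, 87, 61, 91]
Insert 61: [9, 19, 22, 29, 33, 61, 87, 91]
Insert 91: [9, 19, 22, 29, 33, 61, 87, 91]

Sorted: [9, 19, 22, 29, 33, 61, 87, 91]


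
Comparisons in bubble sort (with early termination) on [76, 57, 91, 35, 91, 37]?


Algorithm: bubble sort (with early termination)
Input: [76, 57, 91, 35, 91, 37]
Sorted: [35, 37, 57, 76, 91, 91]

15


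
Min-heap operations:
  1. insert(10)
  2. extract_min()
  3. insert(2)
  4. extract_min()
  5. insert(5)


insert(10) -> [10]
extract_min()->10, []
insert(2) -> [2]
extract_min()->2, []
insert(5) -> [5]

Final heap: [5]


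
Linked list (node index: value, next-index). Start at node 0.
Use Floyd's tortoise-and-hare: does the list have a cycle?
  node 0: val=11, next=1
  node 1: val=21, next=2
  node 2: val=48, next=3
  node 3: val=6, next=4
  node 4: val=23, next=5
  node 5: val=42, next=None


Floyd's tortoise (slow, +1) and hare (fast, +2):
  init: slow=0, fast=0
  step 1: slow=1, fast=2
  step 2: slow=2, fast=4
  step 3: fast 4->5->None, no cycle

Cycle: no


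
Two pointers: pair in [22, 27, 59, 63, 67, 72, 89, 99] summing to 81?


lo=0(22)+hi=7(99)=121
lo=0(22)+hi=6(89)=111
lo=0(22)+hi=5(72)=94
lo=0(22)+hi=4(67)=89
lo=0(22)+hi=3(63)=85
lo=0(22)+hi=2(59)=81

Yes: 22+59=81


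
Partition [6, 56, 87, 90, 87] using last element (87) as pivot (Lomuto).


Pivot: 87
  6 <= 87: advance i (no swap)
  56 <= 87: advance i (no swap)
  87 <= 87: advance i (no swap)
Place pivot at 3: [6, 56, 87, 87, 90]

Partitioned: [6, 56, 87, 87, 90]


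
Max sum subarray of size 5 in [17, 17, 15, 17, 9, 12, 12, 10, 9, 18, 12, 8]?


[0:5]: 75
[1:6]: 70
[2:7]: 65
[3:8]: 60
[4:9]: 52
[5:10]: 61
[6:11]: 61
[7:12]: 57

Max: 75 at [0:5]


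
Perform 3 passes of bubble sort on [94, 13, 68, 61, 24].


Initial: [94, 13, 68, 61, 24]
Pass 1: [13, 68, 61, 24, 94] (4 swaps)
Pass 2: [13, 61, 24, 68, 94] (2 swaps)
Pass 3: [13, 24, 61, 68, 94] (1 swaps)

After 3 passes: [13, 24, 61, 68, 94]


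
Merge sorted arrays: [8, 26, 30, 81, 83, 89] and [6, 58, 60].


Take 6 from B
Take 8 from A
Take 26 from A
Take 30 from A
Take 58 from B
Take 60 from B

Merged: [6, 8, 26, 30, 58, 60, 81, 83, 89]


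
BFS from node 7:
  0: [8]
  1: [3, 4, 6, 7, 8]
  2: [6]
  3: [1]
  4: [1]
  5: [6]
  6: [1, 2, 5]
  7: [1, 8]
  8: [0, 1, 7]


Visit 7, enqueue [1, 8]
Visit 1, enqueue [3, 4, 6]
Visit 8, enqueue [0]
Visit 3, enqueue []
Visit 4, enqueue []
Visit 6, enqueue [2, 5]
Visit 0, enqueue []
Visit 2, enqueue []
Visit 5, enqueue []

BFS order: [7, 1, 8, 3, 4, 6, 0, 2, 5]


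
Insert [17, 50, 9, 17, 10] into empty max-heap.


Insert 17: [17]
Insert 50: [50, 17]
Insert 9: [50, 17, 9]
Insert 17: [50, 17, 9, 17]
Insert 10: [50, 17, 9, 17, 10]

Final heap: [50, 17, 9, 17, 10]


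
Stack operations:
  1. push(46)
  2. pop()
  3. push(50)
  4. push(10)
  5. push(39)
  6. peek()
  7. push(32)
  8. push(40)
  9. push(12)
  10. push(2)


push(46) -> [46]
pop()->46, []
push(50) -> [50]
push(10) -> [50, 10]
push(39) -> [50, 10, 39]
peek()->39
push(32) -> [50, 10, 39, 32]
push(40) -> [50, 10, 39, 32, 40]
push(12) -> [50, 10, 39, 32, 40, 12]
push(2) -> [50, 10, 39, 32, 40, 12, 2]

Final stack: [50, 10, 39, 32, 40, 12, 2]


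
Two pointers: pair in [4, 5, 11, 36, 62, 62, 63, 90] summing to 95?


lo=0(4)+hi=7(90)=94
lo=1(5)+hi=7(90)=95

Yes: 5+90=95


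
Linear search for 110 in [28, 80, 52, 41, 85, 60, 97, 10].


i=0: 28!=110
i=1: 80!=110
i=2: 52!=110
i=3: 41!=110
i=4: 85!=110
i=5: 60!=110
i=6: 97!=110
i=7: 10!=110

Not found, 8 comps


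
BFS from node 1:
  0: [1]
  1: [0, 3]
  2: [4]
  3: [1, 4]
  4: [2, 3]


Visit 1, enqueue [0, 3]
Visit 0, enqueue []
Visit 3, enqueue [4]
Visit 4, enqueue [2]
Visit 2, enqueue []

BFS order: [1, 0, 3, 4, 2]


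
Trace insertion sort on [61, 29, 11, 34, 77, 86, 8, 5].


Initial: [61, 29, 11, 34, 77, 86, 8, 5]
Insert 29: [29, 61, 11, 34, 77, 86, 8, 5]
Insert 11: [11, 29, 61, 34, 77, 86, 8, 5]
Insert 34: [11, 29, 34, 61, 77, 86, 8, 5]
Insert 77: [11, 29, 34, 61, 77, 86, 8, 5]
Insert 86: [11, 29, 34, 61, 77, 86, 8, 5]
Insert 8: [8, 11, 29, 34, 61, 77, 86, 5]
Insert 5: [5, 8, 11, 29, 34, 61, 77, 86]

Sorted: [5, 8, 11, 29, 34, 61, 77, 86]


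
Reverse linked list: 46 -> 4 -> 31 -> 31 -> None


Step 1: curr=46, set curr.next=prev(None) | reversed so far: 46
Step 2: curr=4, set curr.next=prev(46) | reversed so far: 4 -> 46
Step 3: curr=31, set curr.next=prev(4) | reversed so far: 31 -> 4 -> 46
Step 4: curr=31, set curr.next=prev(31) | reversed so far: 31 -> 31 -> 4 -> 46

31 -> 31 -> 4 -> 46 -> None


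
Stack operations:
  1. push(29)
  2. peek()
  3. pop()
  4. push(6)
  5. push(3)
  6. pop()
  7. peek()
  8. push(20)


push(29) -> [29]
peek()->29
pop()->29, []
push(6) -> [6]
push(3) -> [6, 3]
pop()->3, [6]
peek()->6
push(20) -> [6, 20]

Final stack: [6, 20]


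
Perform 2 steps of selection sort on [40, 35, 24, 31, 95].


Initial: [40, 35, 24, 31, 95]
Step 1: min=24 at 2
  Swap: [24, 35, 40, 31, 95]
Step 2: min=31 at 3
  Swap: [24, 31, 40, 35, 95]

After 2 steps: [24, 31, 40, 35, 95]


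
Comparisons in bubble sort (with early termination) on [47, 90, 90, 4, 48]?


Algorithm: bubble sort (with early termination)
Input: [47, 90, 90, 4, 48]
Sorted: [4, 47, 48, 90, 90]

10


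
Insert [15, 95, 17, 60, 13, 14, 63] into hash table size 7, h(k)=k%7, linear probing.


Insert 15: h=1 -> slot 1
Insert 95: h=4 -> slot 4
Insert 17: h=3 -> slot 3
Insert 60: h=4, 1 probes -> slot 5
Insert 13: h=6 -> slot 6
Insert 14: h=0 -> slot 0
Insert 63: h=0, 2 probes -> slot 2

Table: [14, 15, 63, 17, 95, 60, 13]


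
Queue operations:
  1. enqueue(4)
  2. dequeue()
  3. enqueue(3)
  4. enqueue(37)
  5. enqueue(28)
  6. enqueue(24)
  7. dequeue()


enqueue(4) -> [4]
dequeue()->4, []
enqueue(3) -> [3]
enqueue(37) -> [3, 37]
enqueue(28) -> [3, 37, 28]
enqueue(24) -> [3, 37, 28, 24]
dequeue()->3, [37, 28, 24]

Final queue: [37, 28, 24]


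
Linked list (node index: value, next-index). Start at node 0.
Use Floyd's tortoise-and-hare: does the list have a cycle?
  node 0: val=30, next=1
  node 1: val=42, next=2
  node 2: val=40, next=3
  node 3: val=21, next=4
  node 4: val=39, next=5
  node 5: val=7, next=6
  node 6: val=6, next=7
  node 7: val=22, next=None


Floyd's tortoise (slow, +1) and hare (fast, +2):
  init: slow=0, fast=0
  step 1: slow=1, fast=2
  step 2: slow=2, fast=4
  step 3: slow=3, fast=6
  step 4: fast 6->7->None, no cycle

Cycle: no


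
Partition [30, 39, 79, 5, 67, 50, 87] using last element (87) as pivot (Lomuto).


Pivot: 87
  30 <= 87: advance i (no swap)
  39 <= 87: advance i (no swap)
  79 <= 87: advance i (no swap)
  5 <= 87: advance i (no swap)
  67 <= 87: advance i (no swap)
  50 <= 87: advance i (no swap)
Place pivot at 6: [30, 39, 79, 5, 67, 50, 87]

Partitioned: [30, 39, 79, 5, 67, 50, 87]


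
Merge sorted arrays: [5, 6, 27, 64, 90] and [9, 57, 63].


Take 5 from A
Take 6 from A
Take 9 from B
Take 27 from A
Take 57 from B
Take 63 from B

Merged: [5, 6, 9, 27, 57, 63, 64, 90]


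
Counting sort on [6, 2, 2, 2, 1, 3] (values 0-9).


Input: [6, 2, 2, 2, 1, 3]
Counts: [0, 1, 3, 1, 0, 0, 1, 0, 0, 0]

Sorted: [1, 2, 2, 2, 3, 6]


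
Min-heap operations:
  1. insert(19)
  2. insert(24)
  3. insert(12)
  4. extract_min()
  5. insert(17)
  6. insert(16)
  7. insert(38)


insert(19) -> [19]
insert(24) -> [19, 24]
insert(12) -> [12, 24, 19]
extract_min()->12, [19, 24]
insert(17) -> [17, 24, 19]
insert(16) -> [16, 17, 19, 24]
insert(38) -> [16, 17, 19, 24, 38]

Final heap: [16, 17, 19, 24, 38]


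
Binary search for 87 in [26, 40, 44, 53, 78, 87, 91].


Step 1: lo=0, hi=6, mid=3, val=53
Step 2: lo=4, hi=6, mid=5, val=87

Found at index 5


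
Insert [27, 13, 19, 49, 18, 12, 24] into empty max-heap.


Insert 27: [27]
Insert 13: [27, 13]
Insert 19: [27, 13, 19]
Insert 49: [49, 27, 19, 13]
Insert 18: [49, 27, 19, 13, 18]
Insert 12: [49, 27, 19, 13, 18, 12]
Insert 24: [49, 27, 24, 13, 18, 12, 19]

Final heap: [49, 27, 24, 13, 18, 12, 19]


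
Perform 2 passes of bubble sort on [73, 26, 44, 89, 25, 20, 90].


Initial: [73, 26, 44, 89, 25, 20, 90]
Pass 1: [26, 44, 73, 25, 20, 89, 90] (4 swaps)
Pass 2: [26, 44, 25, 20, 73, 89, 90] (2 swaps)

After 2 passes: [26, 44, 25, 20, 73, 89, 90]


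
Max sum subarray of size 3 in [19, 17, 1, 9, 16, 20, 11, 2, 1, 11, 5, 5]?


[0:3]: 37
[1:4]: 27
[2:5]: 26
[3:6]: 45
[4:7]: 47
[5:8]: 33
[6:9]: 14
[7:10]: 14
[8:11]: 17
[9:12]: 21

Max: 47 at [4:7]


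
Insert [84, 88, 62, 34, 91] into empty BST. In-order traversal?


Insert 84: root
Insert 88: R from 84
Insert 62: L from 84
Insert 34: L from 84 -> L from 62
Insert 91: R from 84 -> R from 88

In-order: [34, 62, 84, 88, 91]


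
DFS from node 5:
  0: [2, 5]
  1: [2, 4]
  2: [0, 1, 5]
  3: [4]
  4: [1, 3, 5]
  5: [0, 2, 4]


Visit 5, push [4, 2, 0]
Visit 0, push [2]
Visit 2, push [1]
Visit 1, push [4]
Visit 4, push [3]
Visit 3, push []

DFS order: [5, 0, 2, 1, 4, 3]


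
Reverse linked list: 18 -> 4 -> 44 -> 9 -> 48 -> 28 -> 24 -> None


Step 1: curr=18, set curr.next=prev(None) | reversed so far: 18
Step 2: curr=4, set curr.next=prev(18) | reversed so far: 4 -> 18
Step 3: curr=44, set curr.next=prev(4) | reversed so far: 44 -> 4 -> 18
Step 4: curr=9, set curr.next=prev(44) | reversed so far: 9 -> 44 -> 4 -> 18
Step 5: curr=48, set curr.next=prev(9) | reversed so far: 48 -> 9 -> 44 -> 4 -> 18
Step 6: curr=28, set curr.next=prev(48) | reversed so far: 28 -> 48 -> 9 -> 44 -> 4 -> 18
Step 7: curr=24, set curr.next=prev(28) | reversed so far: 24 -> 28 -> 48 -> 9 -> 44 -> 4 -> 18

24 -> 28 -> 48 -> 9 -> 44 -> 4 -> 18 -> None


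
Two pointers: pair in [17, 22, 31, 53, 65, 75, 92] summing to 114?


lo=0(17)+hi=6(92)=109
lo=1(22)+hi=6(92)=114

Yes: 22+92=114


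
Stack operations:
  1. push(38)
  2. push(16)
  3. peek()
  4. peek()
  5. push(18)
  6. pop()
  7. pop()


push(38) -> [38]
push(16) -> [38, 16]
peek()->16
peek()->16
push(18) -> [38, 16, 18]
pop()->18, [38, 16]
pop()->16, [38]

Final stack: [38]


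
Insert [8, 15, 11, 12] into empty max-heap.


Insert 8: [8]
Insert 15: [15, 8]
Insert 11: [15, 8, 11]
Insert 12: [15, 12, 11, 8]

Final heap: [15, 12, 11, 8]


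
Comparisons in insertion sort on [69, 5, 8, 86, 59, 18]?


Algorithm: insertion sort
Input: [69, 5, 8, 86, 59, 18]
Sorted: [5, 8, 18, 59, 69, 86]

11


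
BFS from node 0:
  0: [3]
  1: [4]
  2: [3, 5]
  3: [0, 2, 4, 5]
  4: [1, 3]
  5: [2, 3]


Visit 0, enqueue [3]
Visit 3, enqueue [2, 4, 5]
Visit 2, enqueue []
Visit 4, enqueue [1]
Visit 5, enqueue []
Visit 1, enqueue []

BFS order: [0, 3, 2, 4, 5, 1]


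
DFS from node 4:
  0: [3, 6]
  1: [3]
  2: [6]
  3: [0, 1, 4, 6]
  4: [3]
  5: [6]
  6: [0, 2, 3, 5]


Visit 4, push [3]
Visit 3, push [6, 1, 0]
Visit 0, push [6]
Visit 6, push [5, 2]
Visit 2, push []
Visit 5, push []
Visit 1, push []

DFS order: [4, 3, 0, 6, 2, 5, 1]


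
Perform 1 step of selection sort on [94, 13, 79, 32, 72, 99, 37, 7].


Initial: [94, 13, 79, 32, 72, 99, 37, 7]
Step 1: min=7 at 7
  Swap: [7, 13, 79, 32, 72, 99, 37, 94]

After 1 step: [7, 13, 79, 32, 72, 99, 37, 94]


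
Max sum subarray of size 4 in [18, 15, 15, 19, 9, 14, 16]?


[0:4]: 67
[1:5]: 58
[2:6]: 57
[3:7]: 58

Max: 67 at [0:4]


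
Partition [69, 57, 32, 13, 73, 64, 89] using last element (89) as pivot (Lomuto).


Pivot: 89
  69 <= 89: advance i (no swap)
  57 <= 89: advance i (no swap)
  32 <= 89: advance i (no swap)
  13 <= 89: advance i (no swap)
  73 <= 89: advance i (no swap)
  64 <= 89: advance i (no swap)
Place pivot at 6: [69, 57, 32, 13, 73, 64, 89]

Partitioned: [69, 57, 32, 13, 73, 64, 89]


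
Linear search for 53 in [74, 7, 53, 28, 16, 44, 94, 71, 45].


i=0: 74!=53
i=1: 7!=53
i=2: 53==53 found!

Found at 2, 3 comps


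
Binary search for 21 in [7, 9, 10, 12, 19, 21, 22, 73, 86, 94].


Step 1: lo=0, hi=9, mid=4, val=19
Step 2: lo=5, hi=9, mid=7, val=73
Step 3: lo=5, hi=6, mid=5, val=21

Found at index 5


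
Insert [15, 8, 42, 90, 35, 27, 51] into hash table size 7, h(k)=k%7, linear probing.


Insert 15: h=1 -> slot 1
Insert 8: h=1, 1 probes -> slot 2
Insert 42: h=0 -> slot 0
Insert 90: h=6 -> slot 6
Insert 35: h=0, 3 probes -> slot 3
Insert 27: h=6, 5 probes -> slot 4
Insert 51: h=2, 3 probes -> slot 5

Table: [42, 15, 8, 35, 27, 51, 90]


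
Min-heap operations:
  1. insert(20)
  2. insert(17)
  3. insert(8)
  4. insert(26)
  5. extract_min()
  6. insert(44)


insert(20) -> [20]
insert(17) -> [17, 20]
insert(8) -> [8, 20, 17]
insert(26) -> [8, 20, 17, 26]
extract_min()->8, [17, 20, 26]
insert(44) -> [17, 20, 26, 44]

Final heap: [17, 20, 26, 44]


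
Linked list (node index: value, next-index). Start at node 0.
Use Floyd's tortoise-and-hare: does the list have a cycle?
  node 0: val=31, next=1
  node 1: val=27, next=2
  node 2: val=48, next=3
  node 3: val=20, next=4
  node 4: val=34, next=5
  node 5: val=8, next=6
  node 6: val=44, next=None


Floyd's tortoise (slow, +1) and hare (fast, +2):
  init: slow=0, fast=0
  step 1: slow=1, fast=2
  step 2: slow=2, fast=4
  step 3: slow=3, fast=6
  step 4: fast -> None, no cycle

Cycle: no


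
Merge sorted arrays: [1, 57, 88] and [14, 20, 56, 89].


Take 1 from A
Take 14 from B
Take 20 from B
Take 56 from B
Take 57 from A
Take 88 from A

Merged: [1, 14, 20, 56, 57, 88, 89]


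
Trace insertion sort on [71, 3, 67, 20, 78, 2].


Initial: [71, 3, 67, 20, 78, 2]
Insert 3: [3, 71, 67, 20, 78, 2]
Insert 67: [3, 67, 71, 20, 78, 2]
Insert 20: [3, 20, 67, 71, 78, 2]
Insert 78: [3, 20, 67, 71, 78, 2]
Insert 2: [2, 3, 20, 67, 71, 78]

Sorted: [2, 3, 20, 67, 71, 78]


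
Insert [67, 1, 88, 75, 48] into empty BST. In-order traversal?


Insert 67: root
Insert 1: L from 67
Insert 88: R from 67
Insert 75: R from 67 -> L from 88
Insert 48: L from 67 -> R from 1

In-order: [1, 48, 67, 75, 88]
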